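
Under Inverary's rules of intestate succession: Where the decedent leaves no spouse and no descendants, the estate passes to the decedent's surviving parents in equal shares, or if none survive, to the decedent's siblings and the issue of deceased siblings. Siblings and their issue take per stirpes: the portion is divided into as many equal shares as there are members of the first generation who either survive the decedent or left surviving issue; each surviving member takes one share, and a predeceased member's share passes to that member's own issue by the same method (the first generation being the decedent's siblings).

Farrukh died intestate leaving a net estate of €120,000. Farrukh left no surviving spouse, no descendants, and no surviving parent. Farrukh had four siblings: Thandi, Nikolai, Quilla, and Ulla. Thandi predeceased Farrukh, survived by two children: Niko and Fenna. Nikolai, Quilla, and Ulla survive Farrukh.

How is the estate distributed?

Niko: €15,000; Fenna: €15,000; Nikolai: €30,000; Quilla: €30,000; Ulla: €30,000

The entire €120,000 passes to the siblings and their issue.
That amount (€120,000) is divided into 4 shares of €30,000: Nikolai, Quilla, and Ulla each take €30,000; Thandi's €30,000 share passes to Thandi's issue.
Thandi's share (€30,000) is divided into 2 shares of €15,000: Niko and Fenna each take €15,000.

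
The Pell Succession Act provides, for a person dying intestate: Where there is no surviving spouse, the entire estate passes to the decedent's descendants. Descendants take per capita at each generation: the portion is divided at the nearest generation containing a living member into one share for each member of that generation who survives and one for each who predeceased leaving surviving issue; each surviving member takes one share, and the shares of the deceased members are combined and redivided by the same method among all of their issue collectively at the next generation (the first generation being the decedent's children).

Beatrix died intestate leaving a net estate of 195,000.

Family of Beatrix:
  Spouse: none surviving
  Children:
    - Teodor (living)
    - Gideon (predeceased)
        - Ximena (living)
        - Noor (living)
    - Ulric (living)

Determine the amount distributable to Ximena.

The entire 195,000 passes to the descendants.
That amount (195,000) is divided at the children's generation into 3 shares of 65,000. Teodor and Ulric each take 65,000. The remaining share for the deceased Gideon (65,000) is carried to the next generation.
That pool (65,000) is divided at the grandchildren's generation equally among Ximena and Noor: 32,500 each.

Ximena receives 32,500.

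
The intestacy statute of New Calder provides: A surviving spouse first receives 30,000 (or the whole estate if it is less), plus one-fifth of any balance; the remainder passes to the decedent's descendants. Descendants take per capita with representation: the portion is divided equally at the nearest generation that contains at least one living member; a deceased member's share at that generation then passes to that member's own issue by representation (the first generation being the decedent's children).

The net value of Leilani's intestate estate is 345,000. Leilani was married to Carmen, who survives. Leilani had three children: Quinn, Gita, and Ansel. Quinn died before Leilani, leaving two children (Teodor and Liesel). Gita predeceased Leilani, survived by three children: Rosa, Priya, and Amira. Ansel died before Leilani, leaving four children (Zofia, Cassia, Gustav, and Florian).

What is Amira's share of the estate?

Amira receives 28,000.

Carmen first takes 30,000, leaving a balance of 315,000. Carmen then takes one-fifth of the balance (63,000), for a total of 93,000. The remaining 252,000 passes to the descendants.
No child survives, so the initial division is made at the grandchildren's generation.
The descendants' portion (252,000) is divided into 9 shares of 28,000: Teodor, Liesel, Rosa, Priya, Amira, Zofia, Cassia, Gustav, and Florian each take 28,000.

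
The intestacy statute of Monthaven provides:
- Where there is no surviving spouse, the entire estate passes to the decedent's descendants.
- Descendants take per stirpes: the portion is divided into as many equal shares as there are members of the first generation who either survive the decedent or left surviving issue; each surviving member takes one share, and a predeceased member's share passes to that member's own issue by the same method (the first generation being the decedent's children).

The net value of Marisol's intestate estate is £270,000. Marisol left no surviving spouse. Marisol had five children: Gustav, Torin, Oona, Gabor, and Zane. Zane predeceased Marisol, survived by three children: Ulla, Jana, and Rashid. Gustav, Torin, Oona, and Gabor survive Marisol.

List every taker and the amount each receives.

Gustav: £54,000; Torin: £54,000; Oona: £54,000; Gabor: £54,000; Ulla: £18,000; Jana: £18,000; Rashid: £18,000

The entire £270,000 passes to the descendants.
That amount (£270,000) is divided into 5 shares of £54,000: Gustav, Torin, Oona, and Gabor each take £54,000; Zane's £54,000 share passes to Zane's issue.
Zane's share (£54,000) is divided into 3 shares of £18,000: Ulla, Jana, and Rashid each take £18,000.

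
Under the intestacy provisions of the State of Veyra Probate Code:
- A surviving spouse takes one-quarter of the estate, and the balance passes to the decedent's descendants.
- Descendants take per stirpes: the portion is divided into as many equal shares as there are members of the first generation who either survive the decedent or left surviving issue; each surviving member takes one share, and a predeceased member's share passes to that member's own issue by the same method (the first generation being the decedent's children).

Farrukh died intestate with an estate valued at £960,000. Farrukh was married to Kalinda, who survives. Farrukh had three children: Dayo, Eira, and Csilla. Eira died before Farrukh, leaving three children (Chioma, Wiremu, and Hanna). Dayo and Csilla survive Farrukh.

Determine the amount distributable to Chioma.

Chioma receives £80,000.

Kalinda takes one-quarter of £960,000 = £240,000. The remaining £720,000 passes to the descendants.
The descendants' portion (£720,000) is divided into 3 shares of £240,000: Dayo and Csilla each take £240,000; Eira's £240,000 share passes to Eira's issue.
Eira's share (£240,000) is divided into 3 shares of £80,000: Chioma, Wiremu, and Hanna each take £80,000.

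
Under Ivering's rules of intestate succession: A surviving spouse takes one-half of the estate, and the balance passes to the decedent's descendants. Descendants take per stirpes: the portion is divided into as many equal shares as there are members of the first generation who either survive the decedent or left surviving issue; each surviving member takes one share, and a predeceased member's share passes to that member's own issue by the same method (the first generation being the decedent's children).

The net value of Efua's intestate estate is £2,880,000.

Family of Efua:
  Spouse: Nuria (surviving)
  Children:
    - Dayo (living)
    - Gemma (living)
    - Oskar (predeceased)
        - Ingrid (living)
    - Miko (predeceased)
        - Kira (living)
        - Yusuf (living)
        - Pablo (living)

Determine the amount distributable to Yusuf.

Nuria takes one-half of £2,880,000 = £1,440,000. The remaining £1,440,000 passes to the descendants.
The descendants' portion (£1,440,000) is divided into 4 shares of £360,000: Dayo and Gemma each take £360,000; Oskar's £360,000 share passes to Oskar's issue; Miko's £360,000 share passes to Miko's issue.
Oskar's share (£360,000) passes entirely to Ingrid.
Miko's share (£360,000) is divided into 3 shares of £120,000: Kira, Yusuf, and Pablo each take £120,000.

Yusuf receives £120,000.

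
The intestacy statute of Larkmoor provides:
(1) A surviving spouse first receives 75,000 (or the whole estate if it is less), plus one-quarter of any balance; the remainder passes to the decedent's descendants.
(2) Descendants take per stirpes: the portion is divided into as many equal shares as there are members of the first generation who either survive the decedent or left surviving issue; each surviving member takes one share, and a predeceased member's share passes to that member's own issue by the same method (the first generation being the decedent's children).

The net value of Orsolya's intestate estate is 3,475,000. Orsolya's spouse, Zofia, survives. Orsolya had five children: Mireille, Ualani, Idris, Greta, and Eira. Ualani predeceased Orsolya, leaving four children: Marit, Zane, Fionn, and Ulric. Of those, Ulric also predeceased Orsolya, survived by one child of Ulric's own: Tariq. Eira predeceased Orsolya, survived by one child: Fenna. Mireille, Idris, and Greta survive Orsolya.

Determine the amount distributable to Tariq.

Zofia first takes 75,000, leaving a balance of 3,400,000. Zofia then takes one-quarter of the balance (850,000), for a total of 925,000. The remaining 2,550,000 passes to the descendants.
The descendants' portion (2,550,000) is divided into 5 shares of 510,000: Mireille, Idris, and Greta each take 510,000; Ualani's 510,000 share passes to Ualani's issue; Eira's 510,000 share passes to Eira's issue.
Ualani's share (510,000) is divided into 4 shares of 127,500: Marit, Zane, and Fionn each take 127,500; Ulric's 127,500 share passes to Ulric's issue.
Ulric's share (127,500) passes entirely to Tariq.
Eira's share (510,000) passes entirely to Fenna.

Tariq receives 127,500.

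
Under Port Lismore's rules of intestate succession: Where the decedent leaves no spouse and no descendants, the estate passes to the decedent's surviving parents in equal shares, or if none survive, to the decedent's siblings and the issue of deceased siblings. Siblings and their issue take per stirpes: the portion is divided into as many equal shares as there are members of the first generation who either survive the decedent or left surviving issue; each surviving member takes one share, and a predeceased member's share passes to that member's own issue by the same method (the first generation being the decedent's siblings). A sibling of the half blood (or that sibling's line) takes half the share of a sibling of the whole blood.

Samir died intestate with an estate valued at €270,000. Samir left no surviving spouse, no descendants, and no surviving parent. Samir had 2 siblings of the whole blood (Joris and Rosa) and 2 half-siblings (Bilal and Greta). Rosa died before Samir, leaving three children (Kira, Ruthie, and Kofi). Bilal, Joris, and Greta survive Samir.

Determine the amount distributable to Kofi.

Kofi receives €30,000.

The entire €270,000 passes to the siblings and their issue.
Counting each half-blood sibling's line as half a unit, there are 3 units in €270,000, so one unit is €90,000. Whole-blood lines (Joris and Rosa) take €90,000 each; half-blood lines (Bilal and Greta) take €45,000 each.
Rosa's share (€90,000) is divided into 3 shares of €30,000: Kira, Ruthie, and Kofi each take €30,000.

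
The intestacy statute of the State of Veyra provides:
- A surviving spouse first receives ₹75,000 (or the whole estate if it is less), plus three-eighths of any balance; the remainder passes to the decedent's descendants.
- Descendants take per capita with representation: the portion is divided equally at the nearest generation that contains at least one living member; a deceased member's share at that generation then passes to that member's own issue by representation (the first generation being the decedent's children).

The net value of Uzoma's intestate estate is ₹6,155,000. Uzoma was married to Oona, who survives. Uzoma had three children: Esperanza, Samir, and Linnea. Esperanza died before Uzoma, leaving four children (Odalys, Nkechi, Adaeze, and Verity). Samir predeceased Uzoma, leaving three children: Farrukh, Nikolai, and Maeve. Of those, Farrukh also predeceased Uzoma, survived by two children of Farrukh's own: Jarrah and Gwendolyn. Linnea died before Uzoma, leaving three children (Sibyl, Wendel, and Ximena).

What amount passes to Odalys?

Odalys receives ₹380,000.

Oona first takes ₹75,000, leaving a balance of ₹6,080,000. Oona then takes three-eighths of the balance (₹2,280,000), for a total of ₹2,355,000. The remaining ₹3,800,000 passes to the descendants.
No child survives, so the initial division is made at the grandchildren's generation.
The descendants' portion (₹3,800,000) is divided into 10 shares of ₹380,000: Odalys, Nkechi, Adaeze, Verity, Nikolai, Maeve, Sibyl, Wendel, and Ximena each take ₹380,000; Farrukh's ₹380,000 share passes to Farrukh's issue.
Farrukh's share (₹380,000) is divided into 2 shares of ₹190,000: Jarrah and Gwendolyn each take ₹190,000.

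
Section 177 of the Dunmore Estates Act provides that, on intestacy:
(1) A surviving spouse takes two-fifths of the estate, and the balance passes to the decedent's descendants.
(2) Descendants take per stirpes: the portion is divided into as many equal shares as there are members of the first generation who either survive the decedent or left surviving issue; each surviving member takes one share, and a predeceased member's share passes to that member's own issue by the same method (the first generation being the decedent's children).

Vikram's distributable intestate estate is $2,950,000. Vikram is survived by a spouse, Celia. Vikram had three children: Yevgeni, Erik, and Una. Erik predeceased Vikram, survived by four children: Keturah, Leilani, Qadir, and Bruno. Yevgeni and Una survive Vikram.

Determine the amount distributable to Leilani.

Celia takes two-fifths of $2,950,000 = $1,180,000. The remaining $1,770,000 passes to the descendants.
The descendants' portion ($1,770,000) is divided into 3 shares of $590,000: Yevgeni and Una each take $590,000; Erik's $590,000 share passes to Erik's issue.
Erik's share ($590,000) is divided into 4 shares of $147,500: Keturah, Leilani, Qadir, and Bruno each take $147,500.

Leilani receives $147,500.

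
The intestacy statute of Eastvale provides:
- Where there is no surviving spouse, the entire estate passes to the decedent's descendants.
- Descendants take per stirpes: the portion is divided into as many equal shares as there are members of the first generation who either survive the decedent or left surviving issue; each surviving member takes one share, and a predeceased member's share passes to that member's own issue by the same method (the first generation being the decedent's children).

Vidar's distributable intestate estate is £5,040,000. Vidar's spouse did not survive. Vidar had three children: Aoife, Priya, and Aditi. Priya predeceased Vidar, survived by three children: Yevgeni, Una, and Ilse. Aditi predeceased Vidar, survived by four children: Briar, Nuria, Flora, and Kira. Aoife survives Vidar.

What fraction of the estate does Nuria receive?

The entire £5,040,000 passes to the descendants.
That amount (£5,040,000) is divided into 3 shares of £1,680,000: Aoife takes £1,680,000; Priya's £1,680,000 share passes to Priya's issue; Aditi's £1,680,000 share passes to Aditi's issue.
Priya's share (£1,680,000) is divided into 3 shares of £560,000: Yevgeni, Una, and Ilse each take £560,000.
Aditi's share (£1,680,000) is divided into 4 shares of £420,000: Briar, Nuria, Flora, and Kira each take £420,000.

Nuria receives 1/12 of the estate.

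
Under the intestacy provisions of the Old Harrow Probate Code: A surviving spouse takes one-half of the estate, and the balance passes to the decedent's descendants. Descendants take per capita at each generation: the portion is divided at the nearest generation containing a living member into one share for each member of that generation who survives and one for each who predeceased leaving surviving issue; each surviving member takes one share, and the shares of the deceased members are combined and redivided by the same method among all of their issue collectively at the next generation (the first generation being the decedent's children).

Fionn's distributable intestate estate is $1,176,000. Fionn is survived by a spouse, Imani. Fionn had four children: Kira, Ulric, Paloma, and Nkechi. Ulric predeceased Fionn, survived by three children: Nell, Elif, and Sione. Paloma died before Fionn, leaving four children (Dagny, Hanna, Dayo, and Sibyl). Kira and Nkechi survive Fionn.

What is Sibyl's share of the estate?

Sibyl receives $42,000.

Imani takes one-half of $1,176,000 = $588,000. The remaining $588,000 passes to the descendants.
The descendants' portion ($588,000) is divided at the children's generation into 4 shares of $147,000. Kira and Nkechi each take $147,000. The 2 shares of the deceased (Ulric and Paloma) are combined into a pool of $294,000.
That pool ($294,000) is divided at the grandchildren's generation equally among Nell, Elif, Sione, Dagny, Hanna, Dayo, and Sibyl: $42,000 each.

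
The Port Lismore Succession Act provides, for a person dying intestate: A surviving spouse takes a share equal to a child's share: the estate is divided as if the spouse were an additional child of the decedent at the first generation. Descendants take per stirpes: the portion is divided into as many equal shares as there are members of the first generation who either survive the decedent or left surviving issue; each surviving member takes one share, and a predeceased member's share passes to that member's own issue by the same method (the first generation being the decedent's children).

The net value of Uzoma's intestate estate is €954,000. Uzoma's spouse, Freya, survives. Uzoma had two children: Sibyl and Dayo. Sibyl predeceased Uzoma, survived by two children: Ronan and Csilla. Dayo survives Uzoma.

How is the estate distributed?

The spouse counts as an additional share at the children's level, so there are 3 primary shares of €318,000. Freya takes one such share (€318,000).
The children's combined portion (€636,000) is divided into 2 shares of €318,000: Dayo takes €318,000; Sibyl's €318,000 share passes to Sibyl's issue.
Sibyl's share (€318,000) is divided into 2 shares of €159,000: Ronan and Csilla each take €159,000.

Freya: €318,000; Ronan: €159,000; Csilla: €159,000; Dayo: €318,000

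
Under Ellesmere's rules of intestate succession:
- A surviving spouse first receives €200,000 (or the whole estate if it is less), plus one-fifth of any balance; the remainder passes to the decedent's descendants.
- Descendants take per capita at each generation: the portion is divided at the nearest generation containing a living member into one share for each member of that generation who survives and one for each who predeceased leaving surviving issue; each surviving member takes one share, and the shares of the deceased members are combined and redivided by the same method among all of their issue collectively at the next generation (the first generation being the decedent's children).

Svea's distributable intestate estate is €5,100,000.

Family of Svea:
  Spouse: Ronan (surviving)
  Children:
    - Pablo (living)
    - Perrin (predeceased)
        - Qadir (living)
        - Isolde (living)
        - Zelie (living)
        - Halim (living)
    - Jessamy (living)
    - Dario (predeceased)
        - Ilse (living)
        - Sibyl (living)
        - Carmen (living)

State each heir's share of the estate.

Ronan first takes €200,000, leaving a balance of €4,900,000. Ronan then takes one-fifth of the balance (€980,000), for a total of €1,180,000. The remaining €3,920,000 passes to the descendants.
The descendants' portion (€3,920,000) is divided at the children's generation into 4 shares of €980,000. Pablo and Jessamy each take €980,000. The 2 shares of the deceased (Perrin and Dario) are combined into a pool of €1,960,000.
That pool (€1,960,000) is divided at the grandchildren's generation equally among Qadir, Isolde, Zelie, Halim, Ilse, Sibyl, and Carmen: €280,000 each.

Ronan: €1,180,000; Pablo: €980,000; Qadir: €280,000; Isolde: €280,000; Zelie: €280,000; Halim: €280,000; Jessamy: €980,000; Ilse: €280,000; Sibyl: €280,000; Carmen: €280,000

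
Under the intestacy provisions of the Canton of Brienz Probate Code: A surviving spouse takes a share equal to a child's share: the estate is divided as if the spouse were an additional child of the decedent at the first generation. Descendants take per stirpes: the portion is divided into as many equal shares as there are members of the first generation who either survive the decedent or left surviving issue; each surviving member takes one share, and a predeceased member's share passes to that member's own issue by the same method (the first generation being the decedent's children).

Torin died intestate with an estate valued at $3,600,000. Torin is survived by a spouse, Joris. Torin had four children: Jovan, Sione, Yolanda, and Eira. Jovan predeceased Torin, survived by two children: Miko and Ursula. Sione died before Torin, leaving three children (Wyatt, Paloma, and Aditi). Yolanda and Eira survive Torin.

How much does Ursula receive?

Ursula receives $360,000.

The spouse counts as an additional share at the children's level, so there are 5 primary shares of $720,000. Joris takes one such share ($720,000).
The children's combined portion ($2,880,000) is divided into 4 shares of $720,000: Yolanda and Eira each take $720,000; Jovan's $720,000 share passes to Jovan's issue; Sione's $720,000 share passes to Sione's issue.
Jovan's share ($720,000) is divided into 2 shares of $360,000: Miko and Ursula each take $360,000.
Sione's share ($720,000) is divided into 3 shares of $240,000: Wyatt, Paloma, and Aditi each take $240,000.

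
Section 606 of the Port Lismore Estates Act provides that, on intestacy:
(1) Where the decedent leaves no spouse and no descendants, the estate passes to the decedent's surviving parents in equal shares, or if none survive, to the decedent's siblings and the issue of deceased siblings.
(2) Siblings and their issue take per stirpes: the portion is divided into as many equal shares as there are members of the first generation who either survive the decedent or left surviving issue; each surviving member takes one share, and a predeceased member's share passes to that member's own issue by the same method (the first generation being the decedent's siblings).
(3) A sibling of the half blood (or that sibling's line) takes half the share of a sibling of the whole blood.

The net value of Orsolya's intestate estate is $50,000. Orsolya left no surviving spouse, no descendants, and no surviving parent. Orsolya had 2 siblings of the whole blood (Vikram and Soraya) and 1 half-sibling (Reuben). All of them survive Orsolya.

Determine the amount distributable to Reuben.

Reuben receives $10,000.

The entire $50,000 passes to the siblings and their issue.
Counting each half-blood sibling's line as half a unit, there are 5/2 units in $50,000, so one unit is $20,000. Whole-blood lines (Vikram and Soraya) take $20,000 each; half-blood lines (Reuben) take $10,000 each.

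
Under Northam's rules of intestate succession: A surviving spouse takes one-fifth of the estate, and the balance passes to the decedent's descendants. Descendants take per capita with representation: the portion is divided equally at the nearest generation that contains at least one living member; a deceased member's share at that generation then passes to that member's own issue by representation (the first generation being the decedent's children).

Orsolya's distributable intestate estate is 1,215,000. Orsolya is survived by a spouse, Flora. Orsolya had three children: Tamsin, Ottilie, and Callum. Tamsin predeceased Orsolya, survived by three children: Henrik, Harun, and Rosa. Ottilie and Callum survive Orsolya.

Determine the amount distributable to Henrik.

Henrik receives 108,000.

Flora takes one-fifth of 1,215,000 = 243,000. The remaining 972,000 passes to the descendants.
The descendants' portion (972,000) is divided into 3 shares of 324,000: Ottilie and Callum each take 324,000; Tamsin's 324,000 share passes to Tamsin's issue.
Tamsin's share (324,000) is divided into 3 shares of 108,000: Henrik, Harun, and Rosa each take 108,000.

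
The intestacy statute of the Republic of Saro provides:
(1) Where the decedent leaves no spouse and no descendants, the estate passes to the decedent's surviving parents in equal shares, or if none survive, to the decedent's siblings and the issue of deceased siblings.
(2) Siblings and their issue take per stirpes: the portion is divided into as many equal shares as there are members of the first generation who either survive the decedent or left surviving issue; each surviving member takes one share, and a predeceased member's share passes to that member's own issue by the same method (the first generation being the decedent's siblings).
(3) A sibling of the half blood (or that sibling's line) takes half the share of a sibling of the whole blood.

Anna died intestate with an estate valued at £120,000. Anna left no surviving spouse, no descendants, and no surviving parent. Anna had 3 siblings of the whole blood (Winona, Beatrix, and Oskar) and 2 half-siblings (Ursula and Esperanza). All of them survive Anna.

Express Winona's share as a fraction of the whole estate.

The entire £120,000 passes to the siblings and their issue.
Counting each half-blood sibling's line as half a unit, there are 4 units in £120,000, so one unit is £30,000. Whole-blood lines (Winona, Beatrix, and Oskar) take £30,000 each; half-blood lines (Ursula and Esperanza) take £15,000 each.

Winona receives 1/4 of the estate.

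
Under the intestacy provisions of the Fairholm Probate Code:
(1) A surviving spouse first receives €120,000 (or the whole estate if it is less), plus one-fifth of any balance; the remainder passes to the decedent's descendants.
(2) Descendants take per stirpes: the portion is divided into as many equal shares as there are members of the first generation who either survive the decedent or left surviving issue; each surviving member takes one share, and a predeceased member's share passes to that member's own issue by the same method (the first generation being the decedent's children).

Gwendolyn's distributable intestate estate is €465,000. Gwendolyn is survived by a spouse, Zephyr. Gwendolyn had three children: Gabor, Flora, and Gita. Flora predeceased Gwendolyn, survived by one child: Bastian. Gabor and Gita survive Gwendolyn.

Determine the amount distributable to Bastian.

Bastian receives €92,000.

Zephyr first takes €120,000, leaving a balance of €345,000. Zephyr then takes one-fifth of the balance (€69,000), for a total of €189,000. The remaining €276,000 passes to the descendants.
The descendants' portion (€276,000) is divided into 3 shares of €92,000: Gabor and Gita each take €92,000; Flora's €92,000 share passes to Flora's issue.
Flora's share (€92,000) passes entirely to Bastian.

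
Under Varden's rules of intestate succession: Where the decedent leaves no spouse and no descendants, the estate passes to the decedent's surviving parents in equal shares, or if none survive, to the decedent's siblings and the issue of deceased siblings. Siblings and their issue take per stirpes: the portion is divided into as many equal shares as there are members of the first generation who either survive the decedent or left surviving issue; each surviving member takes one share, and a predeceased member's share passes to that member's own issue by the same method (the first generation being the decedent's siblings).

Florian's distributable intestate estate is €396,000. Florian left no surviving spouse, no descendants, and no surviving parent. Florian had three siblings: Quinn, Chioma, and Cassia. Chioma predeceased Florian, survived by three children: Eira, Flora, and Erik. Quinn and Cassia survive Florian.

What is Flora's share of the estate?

The entire €396,000 passes to the siblings and their issue.
That amount (€396,000) is divided into 3 shares of €132,000: Quinn and Cassia each take €132,000; Chioma's €132,000 share passes to Chioma's issue.
Chioma's share (€132,000) is divided into 3 shares of €44,000: Eira, Flora, and Erik each take €44,000.

Flora receives €44,000.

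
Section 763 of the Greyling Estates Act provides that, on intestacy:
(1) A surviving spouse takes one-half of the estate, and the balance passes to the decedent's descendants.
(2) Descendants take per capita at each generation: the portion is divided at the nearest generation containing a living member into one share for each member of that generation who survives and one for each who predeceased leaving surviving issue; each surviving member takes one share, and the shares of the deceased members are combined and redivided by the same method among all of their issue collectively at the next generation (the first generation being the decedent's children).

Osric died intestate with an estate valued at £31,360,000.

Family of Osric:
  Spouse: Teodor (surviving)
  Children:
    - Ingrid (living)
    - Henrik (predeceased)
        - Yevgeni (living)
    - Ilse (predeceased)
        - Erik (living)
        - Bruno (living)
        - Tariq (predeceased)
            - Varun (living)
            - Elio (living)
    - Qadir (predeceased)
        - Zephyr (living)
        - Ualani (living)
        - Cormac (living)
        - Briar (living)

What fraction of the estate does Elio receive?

Teodor takes one-half of £31,360,000 = £15,680,000. The remaining £15,680,000 passes to the descendants.
The descendants' portion (£15,680,000) is divided at the children's generation into 4 shares of £3,920,000. Ingrid takes £3,920,000. The 3 shares of the deceased (Henrik, Ilse, and Qadir) are combined into a pool of £11,760,000.
That pool (£11,760,000) is divided at the grandchildren's generation into 8 shares of £1,470,000. Yevgeni, Erik, Bruno, Zephyr, Ualani, Cormac, and Briar each take £1,470,000. The remaining share for the deceased Tariq (£1,470,000) is carried to the next generation.
That pool (£1,470,000) is divided at the great-grandchildren's generation equally among Varun and Elio: £735,000 each.

Elio receives 3/128 of the estate.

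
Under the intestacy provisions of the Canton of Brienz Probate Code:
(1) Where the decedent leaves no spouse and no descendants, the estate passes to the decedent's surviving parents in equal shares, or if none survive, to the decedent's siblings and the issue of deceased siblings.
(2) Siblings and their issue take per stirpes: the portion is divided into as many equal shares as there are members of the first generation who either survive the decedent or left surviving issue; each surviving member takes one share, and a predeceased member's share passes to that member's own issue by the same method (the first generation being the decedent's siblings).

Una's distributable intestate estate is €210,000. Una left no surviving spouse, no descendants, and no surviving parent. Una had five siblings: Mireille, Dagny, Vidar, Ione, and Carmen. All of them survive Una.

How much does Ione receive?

The entire €210,000 passes to the siblings and their issue.
That amount (€210,000) is divided into 5 shares of €42,000: Mireille, Dagny, Vidar, Ione, and Carmen each take €42,000.

Ione receives €42,000.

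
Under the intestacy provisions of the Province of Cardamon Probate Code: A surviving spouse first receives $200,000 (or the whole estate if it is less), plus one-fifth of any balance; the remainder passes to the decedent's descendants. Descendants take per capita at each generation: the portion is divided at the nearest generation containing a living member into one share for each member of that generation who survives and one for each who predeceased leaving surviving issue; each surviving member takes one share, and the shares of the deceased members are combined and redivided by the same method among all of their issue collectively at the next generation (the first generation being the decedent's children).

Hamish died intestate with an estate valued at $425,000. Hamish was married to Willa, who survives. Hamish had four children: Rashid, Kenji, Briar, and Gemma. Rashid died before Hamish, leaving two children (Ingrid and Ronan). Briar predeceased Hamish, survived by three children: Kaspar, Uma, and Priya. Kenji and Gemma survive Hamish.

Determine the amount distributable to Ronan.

Ronan receives $18,000.

Willa first takes $200,000, leaving a balance of $225,000. Willa then takes one-fifth of the balance ($45,000), for a total of $245,000. The remaining $180,000 passes to the descendants.
The descendants' portion ($180,000) is divided at the children's generation into 4 shares of $45,000. Kenji and Gemma each take $45,000. The 2 shares of the deceased (Rashid and Briar) are combined into a pool of $90,000.
That pool ($90,000) is divided at the grandchildren's generation equally among Ingrid, Ronan, Kaspar, Uma, and Priya: $18,000 each.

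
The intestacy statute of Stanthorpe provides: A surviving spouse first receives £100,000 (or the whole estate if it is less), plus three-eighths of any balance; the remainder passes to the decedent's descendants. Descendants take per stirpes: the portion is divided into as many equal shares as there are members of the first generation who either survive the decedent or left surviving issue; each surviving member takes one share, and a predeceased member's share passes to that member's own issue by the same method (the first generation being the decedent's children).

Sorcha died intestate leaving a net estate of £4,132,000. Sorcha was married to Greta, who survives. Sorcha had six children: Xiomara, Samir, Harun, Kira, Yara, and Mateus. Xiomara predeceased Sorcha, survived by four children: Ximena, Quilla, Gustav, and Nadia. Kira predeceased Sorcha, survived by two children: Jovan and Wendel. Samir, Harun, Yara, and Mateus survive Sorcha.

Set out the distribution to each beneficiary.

Greta: £1,612,000; Ximena: £105,000; Quilla: £105,000; Gustav: £105,000; Nadia: £105,000; Samir: £420,000; Harun: £420,000; Jovan: £210,000; Wendel: £210,000; Yara: £420,000; Mateus: £420,000

Greta first takes £100,000, leaving a balance of £4,032,000. Greta then takes three-eighths of the balance (£1,512,000), for a total of £1,612,000. The remaining £2,520,000 passes to the descendants.
The descendants' portion (£2,520,000) is divided into 6 shares of £420,000: Samir, Harun, Yara, and Mateus each take £420,000; Xiomara's £420,000 share passes to Xiomara's issue; Kira's £420,000 share passes to Kira's issue.
Xiomara's share (£420,000) is divided into 4 shares of £105,000: Ximena, Quilla, Gustav, and Nadia each take £105,000.
Kira's share (£420,000) is divided into 2 shares of £210,000: Jovan and Wendel each take £210,000.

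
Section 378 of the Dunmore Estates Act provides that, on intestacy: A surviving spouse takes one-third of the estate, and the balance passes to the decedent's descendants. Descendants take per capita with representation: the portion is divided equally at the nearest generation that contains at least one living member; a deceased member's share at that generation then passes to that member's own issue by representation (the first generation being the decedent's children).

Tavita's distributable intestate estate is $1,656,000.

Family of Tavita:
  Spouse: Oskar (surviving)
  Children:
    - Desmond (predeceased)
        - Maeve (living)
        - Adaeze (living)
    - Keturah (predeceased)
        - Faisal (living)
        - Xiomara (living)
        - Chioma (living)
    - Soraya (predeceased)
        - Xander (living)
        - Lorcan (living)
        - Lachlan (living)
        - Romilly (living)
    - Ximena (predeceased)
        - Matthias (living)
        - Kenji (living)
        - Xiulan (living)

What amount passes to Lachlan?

Lachlan receives $92,000.

Oskar takes one-third of $1,656,000 = $552,000. The remaining $1,104,000 passes to the descendants.
No child survives, so the initial division is made at the grandchildren's generation.
The descendants' portion ($1,104,000) is divided into 12 shares of $92,000: Maeve, Adaeze, Faisal, Xiomara, Chioma, Xander, Lorcan, Lachlan, Romilly, Matthias, Kenji, and Xiulan each take $92,000.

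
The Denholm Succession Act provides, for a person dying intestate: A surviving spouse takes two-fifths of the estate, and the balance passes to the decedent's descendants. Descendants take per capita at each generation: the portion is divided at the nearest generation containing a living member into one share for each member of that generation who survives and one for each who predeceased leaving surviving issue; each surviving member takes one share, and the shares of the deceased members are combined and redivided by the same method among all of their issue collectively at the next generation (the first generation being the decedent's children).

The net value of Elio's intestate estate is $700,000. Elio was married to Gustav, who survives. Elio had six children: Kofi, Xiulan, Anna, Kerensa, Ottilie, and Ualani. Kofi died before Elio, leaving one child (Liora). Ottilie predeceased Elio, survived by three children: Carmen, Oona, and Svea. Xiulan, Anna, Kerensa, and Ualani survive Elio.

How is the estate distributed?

Gustav: $280,000; Liora: $35,000; Xiulan: $70,000; Anna: $70,000; Kerensa: $70,000; Carmen: $35,000; Oona: $35,000; Svea: $35,000; Ualani: $70,000

Gustav takes two-fifths of $700,000 = $280,000. The remaining $420,000 passes to the descendants.
The descendants' portion ($420,000) is divided at the children's generation into 6 shares of $70,000. Xiulan, Anna, Kerensa, and Ualani each take $70,000. The 2 shares of the deceased (Kofi and Ottilie) are combined into a pool of $140,000.
That pool ($140,000) is divided at the grandchildren's generation equally among Liora, Carmen, Oona, and Svea: $35,000 each.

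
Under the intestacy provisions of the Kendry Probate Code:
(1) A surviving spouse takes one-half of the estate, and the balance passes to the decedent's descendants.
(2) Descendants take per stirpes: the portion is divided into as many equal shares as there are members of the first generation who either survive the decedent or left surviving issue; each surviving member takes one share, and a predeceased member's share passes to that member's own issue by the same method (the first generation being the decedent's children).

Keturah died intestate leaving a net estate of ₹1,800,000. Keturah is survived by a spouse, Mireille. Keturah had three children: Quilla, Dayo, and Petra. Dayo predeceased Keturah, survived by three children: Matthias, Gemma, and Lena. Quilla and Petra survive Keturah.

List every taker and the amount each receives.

Mireille takes one-half of ₹1,800,000 = ₹900,000. The remaining ₹900,000 passes to the descendants.
The descendants' portion (₹900,000) is divided into 3 shares of ₹300,000: Quilla and Petra each take ₹300,000; Dayo's ₹300,000 share passes to Dayo's issue.
Dayo's share (₹300,000) is divided into 3 shares of ₹100,000: Matthias, Gemma, and Lena each take ₹100,000.

Mireille: ₹900,000; Quilla: ₹300,000; Matthias: ₹100,000; Gemma: ₹100,000; Lena: ₹100,000; Petra: ₹300,000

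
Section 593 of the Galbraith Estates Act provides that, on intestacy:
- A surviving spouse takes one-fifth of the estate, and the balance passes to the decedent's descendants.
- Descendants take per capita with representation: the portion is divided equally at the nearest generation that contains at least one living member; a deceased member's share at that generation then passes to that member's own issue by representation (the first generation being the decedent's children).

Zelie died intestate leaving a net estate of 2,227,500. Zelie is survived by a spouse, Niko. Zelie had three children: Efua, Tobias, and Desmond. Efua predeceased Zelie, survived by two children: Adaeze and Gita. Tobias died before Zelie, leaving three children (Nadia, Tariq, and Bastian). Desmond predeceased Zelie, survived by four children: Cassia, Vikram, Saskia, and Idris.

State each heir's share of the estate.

Niko: 445,500; Adaeze: 198,000; Gita: 198,000; Nadia: 198,000; Tariq: 198,000; Bastian: 198,000; Cassia: 198,000; Vikram: 198,000; Saskia: 198,000; Idris: 198,000

Niko takes one-fifth of 2,227,500 = 445,500. The remaining 1,782,000 passes to the descendants.
No child survives, so the initial division is made at the grandchildren's generation.
The descendants' portion (1,782,000) is divided into 9 shares of 198,000: Adaeze, Gita, Nadia, Tariq, Bastian, Cassia, Vikram, Saskia, and Idris each take 198,000.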